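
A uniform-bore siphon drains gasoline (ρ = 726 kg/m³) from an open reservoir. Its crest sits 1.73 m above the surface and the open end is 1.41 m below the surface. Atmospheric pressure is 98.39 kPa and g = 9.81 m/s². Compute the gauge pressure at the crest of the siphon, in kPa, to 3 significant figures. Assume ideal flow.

P_gauge ≈ -22.4 kPa

From the surface to the outlet (both open to atmosphere, surface at rest): v = √(2g·h_out) = √(2·9.81·1.41) = 5.26 m/s.
The bore is uniform, so the speed at the crest is the same v. Bernoulli surface→crest: P_atm = P_top + ½ρv² + ρg·h_top.
P_top = 98390 − ½·726·5.26² − 726·9.81·1.73 = 76000 Pa. So P_gauge = P_top − P_atm = -22400 Pa.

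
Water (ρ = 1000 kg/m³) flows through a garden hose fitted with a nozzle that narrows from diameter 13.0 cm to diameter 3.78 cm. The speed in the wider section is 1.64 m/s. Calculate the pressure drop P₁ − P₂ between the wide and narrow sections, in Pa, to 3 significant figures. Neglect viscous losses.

Mass conservation (A₁v₁ = A₂v₂) gives v₂ = 1.64 × 133/11.2 = 19.4 m/s.
With no height change, Bernoulli's equation is P₁ + ½ρv₁² = P₂ + ½ρv₂².
P₁ − P₂ = ½·1000·(19.4² − 1.64²) = ½·1000·374 = 187000 Pa.

ΔP = 187000 Pa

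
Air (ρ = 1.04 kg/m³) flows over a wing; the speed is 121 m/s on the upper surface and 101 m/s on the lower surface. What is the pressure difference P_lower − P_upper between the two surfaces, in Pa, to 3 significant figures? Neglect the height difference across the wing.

ΔP = 2310 Pa

The pressure is lower where the speed is higher: ΔP = ½ρ(v_up² − v_low²).
ΔP = ½·1.04·(121² − 101²) = 2310 Pa.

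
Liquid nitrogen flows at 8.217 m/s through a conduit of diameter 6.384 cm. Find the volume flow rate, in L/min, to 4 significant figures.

Q ≈ 1578 L/min

Q = A·v = 0.003201 m² × 8.217 m/s = 0.02630 m³/s.
Converting: 0.02630 m³/s × 60000 = 1578 L/min.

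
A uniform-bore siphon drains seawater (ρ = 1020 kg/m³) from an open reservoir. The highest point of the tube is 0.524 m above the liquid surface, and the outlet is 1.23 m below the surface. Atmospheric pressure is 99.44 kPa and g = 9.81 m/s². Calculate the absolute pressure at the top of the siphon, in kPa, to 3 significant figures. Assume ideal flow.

From the surface to the outlet (both open to atmosphere, surface at rest): v = √(2g·h_out) = √(2·9.81·1.23) = 4.91 m/s.
The bore is uniform, so the speed at the crest is the same v. Bernoulli surface→crest: P_atm = P_top + ½ρv² + ρg·h_top.
P_top = 99440 − ½·1020·4.91² − 1020·9.81·0.524 = 81900 Pa.

P_top ≈ 81.9 kPa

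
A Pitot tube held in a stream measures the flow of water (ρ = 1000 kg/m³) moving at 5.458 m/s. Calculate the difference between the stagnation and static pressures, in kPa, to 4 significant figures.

ΔP ≈ 14.89 kPa

At the stagnation point the flow is brought to rest, so Bernoulli gives P_stag − P_static = ½ρv².
ΔP = ½·1000·5.458² = 14890 Pa.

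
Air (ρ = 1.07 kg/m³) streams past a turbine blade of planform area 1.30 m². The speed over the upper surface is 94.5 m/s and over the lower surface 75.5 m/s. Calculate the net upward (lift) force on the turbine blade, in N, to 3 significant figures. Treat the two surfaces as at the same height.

From P + ½ρv² = const at equal height, P_low − P_up = ½ρ(v_up² − v_low²).
ΔP = ½·1.07·(94.5² − 75.5²) = 1730 Pa.
Lift = ΔP · A = 1730 × 1.30 = 2250 N.

F ≈ 2250 N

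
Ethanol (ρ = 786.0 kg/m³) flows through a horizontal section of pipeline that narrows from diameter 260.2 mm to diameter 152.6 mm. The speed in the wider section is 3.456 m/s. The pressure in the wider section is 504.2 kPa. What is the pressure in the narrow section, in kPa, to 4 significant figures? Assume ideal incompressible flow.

P₂ ≈ 469.2 kPa

The volume flow rate is constant, so v₂ = (A₁/A₂)v₁ = (531.7/182.9)·3.456 = 10.05 m/s.
Bernoulli (h₁ = h₂): P₁ − P₂ = ½ρ(v₂² − v₁²).
P₂ = P₁ − ½ρ(v₂² − v₁²) = 504200 − ½·786.0·(10.05² − 3.456²) = 504200 − 34980 = 469200 Pa.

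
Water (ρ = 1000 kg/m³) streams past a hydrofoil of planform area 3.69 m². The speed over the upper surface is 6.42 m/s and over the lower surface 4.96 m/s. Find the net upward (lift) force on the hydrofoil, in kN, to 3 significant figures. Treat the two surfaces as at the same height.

F ≈ 30.7 kN

From P + ½ρv² = const at equal height, P_low − P_up = ½ρ(v_up² − v_low²).
ΔP = ½·1000·(6.42² − 4.96²) = 8310 Pa.
Lift = ΔP · A = 8310 × 3.69 = 30700 N.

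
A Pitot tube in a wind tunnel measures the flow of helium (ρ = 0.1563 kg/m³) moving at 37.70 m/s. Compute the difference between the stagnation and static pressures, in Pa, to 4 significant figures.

The dynamic pressure equals the rise in static pressure at the stagnation point: ΔP = ½ρv².
ΔP = ½·0.1563·37.70² = 111.1 Pa.

ΔP = 111.1 Pa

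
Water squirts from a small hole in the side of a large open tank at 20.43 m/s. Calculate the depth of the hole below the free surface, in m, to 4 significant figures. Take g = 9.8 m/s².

Torricelli: v = √(2gh), so h = v²/(2g).
h = 20.43²/(2·9.8) = 417.4/19.60 = 21.30 m.

21.30 m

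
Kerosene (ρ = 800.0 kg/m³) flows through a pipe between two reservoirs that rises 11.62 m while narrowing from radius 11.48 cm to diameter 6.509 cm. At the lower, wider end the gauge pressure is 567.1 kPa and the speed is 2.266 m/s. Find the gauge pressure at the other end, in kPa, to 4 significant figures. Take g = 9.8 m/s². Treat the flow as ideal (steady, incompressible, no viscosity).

P₂ ≈ 160.1 kPa

The volume flow rate is constant, so v₂ = (A₁/A₂)v₁ = (414.0/33.28)·2.266 = 28.20 m/s.
Energy conservation along the streamline gives P₂ = P₁ − ½ρ(v₂² − v₁²) − ρg(h₂ − h₁).
P₂ = 567100 + ½·800.0·(2.266² − 28.20²) − 800.0·9.8·(+11.62) = 567100 + (-315900) − (91100) = 160100 Pa.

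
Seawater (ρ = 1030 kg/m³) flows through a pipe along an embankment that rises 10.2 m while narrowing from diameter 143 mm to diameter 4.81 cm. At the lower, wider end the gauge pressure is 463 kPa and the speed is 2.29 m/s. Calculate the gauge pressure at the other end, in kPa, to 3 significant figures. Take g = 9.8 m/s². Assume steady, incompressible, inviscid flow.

By continuity, v₂ = v₁·A₁/A₂ = 2.29·(161/18.2) = 20.2 m/s.
Energy conservation along the streamline gives P₂ = P₁ − ½ρ(v₂² − v₁²) − ρg(h₂ − h₁).
P₂ = 463000 + ½·1030·(2.29² − 20.2²) − 1030·9.8·(+10.2) = 463000 + (-208000) − (103000) = 152000 Pa.

152 kPa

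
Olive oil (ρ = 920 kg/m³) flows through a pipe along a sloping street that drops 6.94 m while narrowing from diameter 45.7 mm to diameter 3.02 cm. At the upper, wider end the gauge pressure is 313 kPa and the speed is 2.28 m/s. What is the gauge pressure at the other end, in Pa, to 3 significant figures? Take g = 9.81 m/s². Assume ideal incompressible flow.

The volume flow rate is constant, so v₂ = (A₁/A₂)v₁ = (16.4/7.16)·2.28 = 5.22 m/s.
Energy conservation along the streamline gives P₂ = P₁ − ½ρ(v₂² − v₁²) − ρg(h₂ − h₁).
P₂ = 313000 + ½·920·(2.28² − 5.22²) − 920·9.81·(−6.94) = 313000 + (-10100) − (-62600) = 365000 Pa.

P₂ ≈ 365000 Pa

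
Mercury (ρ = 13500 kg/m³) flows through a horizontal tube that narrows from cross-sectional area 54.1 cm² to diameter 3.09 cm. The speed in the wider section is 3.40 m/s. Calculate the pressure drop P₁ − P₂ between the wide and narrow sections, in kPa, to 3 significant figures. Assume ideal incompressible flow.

Mass conservation (A₁v₁ = A₂v₂) gives v₂ = 3.40 × 54.1/7.50 = 24.5 m/s.
Bernoulli (h₁ = h₂): P₁ − P₂ = ½ρ(v₂² − v₁²).
P₁ − P₂ = ½·13500·(24.5² − 3.40²) = ½·13500·590 = 3980000 Pa.

3980 kPa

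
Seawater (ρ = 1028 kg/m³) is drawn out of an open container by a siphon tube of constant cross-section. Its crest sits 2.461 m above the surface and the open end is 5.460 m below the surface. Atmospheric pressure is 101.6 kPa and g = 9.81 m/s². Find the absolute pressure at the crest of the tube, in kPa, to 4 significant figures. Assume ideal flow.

21.72 kPa

From the surface to the outlet (both open to atmosphere, surface at rest): v = √(2g·h_out) = √(2·9.81·5.460) = 10.35 m/s.
With constant cross-section the crest speed equals v; applying Bernoulli from the surface up to the crest, P_top = P_atm − ½ρv² − ρg·h_top.
P_top = 101600 − ½·1028·10.35² − 1028·9.81·2.461 = 21720 Pa.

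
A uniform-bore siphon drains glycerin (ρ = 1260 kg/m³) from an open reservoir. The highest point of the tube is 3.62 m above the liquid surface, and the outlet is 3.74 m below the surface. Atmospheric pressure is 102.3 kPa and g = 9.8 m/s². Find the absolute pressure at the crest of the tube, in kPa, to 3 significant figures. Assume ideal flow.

Bernoulli surface→outlet gives ½v² = g·h_out, so v = √(2·9.8·3.74) = 8.56 m/s.
With constant cross-section the crest speed equals v; applying Bernoulli from the surface up to the crest, P_top = P_atm − ½ρv² − ρg·h_top.
P_top = 102300 − ½·1260·8.56² − 1260·9.8·3.62 = 11400 Pa.

11.4 kPa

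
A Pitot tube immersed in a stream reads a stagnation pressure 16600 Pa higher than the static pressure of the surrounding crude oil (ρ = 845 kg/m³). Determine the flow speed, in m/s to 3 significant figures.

6.27 m/s

Bernoulli between the free stream and the stagnation point: ½ρv² = P_stag − P_static.
v = √(2ΔP/ρ) = √(2·16600/845) = 6.27 m/s.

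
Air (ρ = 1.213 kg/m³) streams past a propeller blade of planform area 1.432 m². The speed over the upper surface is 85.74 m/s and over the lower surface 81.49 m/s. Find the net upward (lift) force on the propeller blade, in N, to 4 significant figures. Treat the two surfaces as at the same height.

With equal heights on the two surfaces, Bernoulli gives P_lower − P_upper = ½ρ(v_upper² − v_lower²).
ΔP = ½·1.213·(85.74² − 81.49²) = 431.1 Pa.
Lift = ΔP · A = 431.1 × 1.432 = 617.3 N.

F ≈ 617.3 N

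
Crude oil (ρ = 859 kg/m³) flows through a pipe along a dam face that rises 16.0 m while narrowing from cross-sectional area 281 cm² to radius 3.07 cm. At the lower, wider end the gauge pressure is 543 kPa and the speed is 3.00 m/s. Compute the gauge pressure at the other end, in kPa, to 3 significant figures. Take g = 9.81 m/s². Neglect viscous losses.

P₂ ≈ 63.9 kPa

The volume flow rate is constant, so v₂ = (A₁/A₂)v₁ = (281/29.6)·3.00 = 28.5 m/s.
Energy conservation along the streamline gives P₂ = P₁ − ½ρ(v₂² − v₁²) − ρg(h₂ − h₁).
P₂ = 543000 + ½·859·(3.00² − 28.5²) − 859·9.81·(+16.0) = 543000 + (-344000) − (135000) = 63900 Pa.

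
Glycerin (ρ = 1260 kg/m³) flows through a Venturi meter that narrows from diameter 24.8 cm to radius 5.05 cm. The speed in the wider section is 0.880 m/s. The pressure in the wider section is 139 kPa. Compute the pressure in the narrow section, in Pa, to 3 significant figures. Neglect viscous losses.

122000 Pa

Mass conservation (A₁v₁ = A₂v₂) gives v₂ = 0.880 × 483/80.1 = 5.31 m/s.
Bernoulli (h₁ = h₂): P₁ − P₂ = ½ρ(v₂² − v₁²).
P₂ = P₁ − ½ρ(v₂² − v₁²) = 139000 − ½·1260·(5.31² − 0.880²) = 139000 − 17200 = 122000 Pa.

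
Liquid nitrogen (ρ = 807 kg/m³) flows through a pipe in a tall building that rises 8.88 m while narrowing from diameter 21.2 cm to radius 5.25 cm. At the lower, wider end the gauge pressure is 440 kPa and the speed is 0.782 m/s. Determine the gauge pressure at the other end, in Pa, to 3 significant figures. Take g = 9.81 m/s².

P₂ ≈ 366000 Pa

Continuity gives A₁v₁ = A₂v₂, so v₂ = (353 cm²)/(86.6 cm²) × 0.782 m/s = 3.19 m/s.
Bernoulli: P₁ + ½ρv₁² + ρg h₁ = P₂ + ½ρv₂² + ρg h₂, so P₂ = P₁ + ½ρ(v₁² − v₂²) − ρg(h₂ − h₁).
P₂ = 440000 + ½·807·(0.782² − 3.19²) − 807·9.81·(+8.88) = 440000 + (-3850) − (70300) = 366000 Pa.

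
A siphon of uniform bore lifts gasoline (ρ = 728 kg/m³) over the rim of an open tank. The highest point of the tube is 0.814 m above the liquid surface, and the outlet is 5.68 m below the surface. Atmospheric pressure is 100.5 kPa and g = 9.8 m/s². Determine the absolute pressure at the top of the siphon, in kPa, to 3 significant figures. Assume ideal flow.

The outlet speed comes from Torricelli: v = √(2g·5.68) = 10.6 m/s.
The bore is uniform, so the speed at the crest is the same v. Bernoulli surface→crest: P_atm = P_top + ½ρv² + ρg·h_top.
P_top = 100500 − ½·728·10.6² − 728·9.8·0.814 = 54200 Pa.

P_top ≈ 54.2 kPa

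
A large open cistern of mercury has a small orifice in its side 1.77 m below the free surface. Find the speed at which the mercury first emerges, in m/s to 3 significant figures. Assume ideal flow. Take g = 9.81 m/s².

v ≈ 5.89 m/s

With the surface at rest and both surface and jet at atmospheric pressure, Bernoulli gives ρg h = ½ρv², so v = √(2gh) = √(2·9.81·1.77) = 5.89 m/s.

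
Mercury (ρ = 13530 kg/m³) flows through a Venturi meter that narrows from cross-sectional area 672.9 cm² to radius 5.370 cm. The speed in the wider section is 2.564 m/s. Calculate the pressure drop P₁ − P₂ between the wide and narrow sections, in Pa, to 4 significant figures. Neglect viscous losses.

2409000 Pa

By continuity, v₂ = v₁·A₁/A₂ = 2.564·(672.9/90.59) = 19.04 m/s.
Along the horizontal streamline, P + ½ρv² is constant.
P₁ − P₂ = ½·13530·(19.04² − 2.564²) = ½·13530·356.1 = 2409000 Pa.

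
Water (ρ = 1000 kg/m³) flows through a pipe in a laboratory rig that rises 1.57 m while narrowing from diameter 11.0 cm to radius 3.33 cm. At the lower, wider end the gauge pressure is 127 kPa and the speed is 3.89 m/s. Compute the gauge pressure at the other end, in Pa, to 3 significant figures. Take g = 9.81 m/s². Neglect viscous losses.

Mass conservation (A₁v₁ = A₂v₂) gives v₂ = 3.89 × 95.0/34.8 = 10.6 m/s.
Energy conservation along the streamline gives P₂ = P₁ − ½ρ(v₂² − v₁²) − ρg(h₂ − h₁).
P₂ = 127000 + ½·1000·(3.89² − 10.6²) − 1000·9.81·(+1.57) = 127000 + (-48700) − (15400) = 62900 Pa.

P₂ ≈ 62900 Pa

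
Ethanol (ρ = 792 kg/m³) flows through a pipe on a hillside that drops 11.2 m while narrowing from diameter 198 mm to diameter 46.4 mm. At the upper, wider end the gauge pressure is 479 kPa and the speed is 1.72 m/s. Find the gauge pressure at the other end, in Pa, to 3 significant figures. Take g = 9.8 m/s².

Continuity gives A₁v₁ = A₂v₂, so v₂ = (308 cm²)/(16.9 cm²) × 1.72 m/s = 31.3 m/s.
Energy conservation along the streamline gives P₂ = P₁ − ½ρ(v₂² − v₁²) − ρg(h₂ − h₁).
P₂ = 479000 + ½·792·(1.72² − 31.3²) − 792·9.8·(−11.2) = 479000 + (-387000) − (-86900) = 179000 Pa.

P₂ = 179000 Pa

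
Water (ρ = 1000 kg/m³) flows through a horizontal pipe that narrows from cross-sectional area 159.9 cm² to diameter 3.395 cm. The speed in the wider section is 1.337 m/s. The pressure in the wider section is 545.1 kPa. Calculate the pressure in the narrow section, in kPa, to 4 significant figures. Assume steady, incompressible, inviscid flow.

267.1 kPa

By continuity, v₂ = v₁·A₁/A₂ = 1.337·(159.9/9.053) = 23.62 m/s.
Bernoulli (h₁ = h₂): P₁ − P₂ = ½ρ(v₂² − v₁²).
P₂ = P₁ − ½ρ(v₂² − v₁²) = 545100 − ½·1000·(23.62² − 1.337²) = 545100 − 278000 = 267100 Pa.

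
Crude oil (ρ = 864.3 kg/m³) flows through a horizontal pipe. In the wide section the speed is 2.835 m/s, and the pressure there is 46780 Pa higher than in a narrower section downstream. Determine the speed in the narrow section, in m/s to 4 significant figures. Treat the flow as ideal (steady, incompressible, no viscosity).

v₂ ≈ 10.78 m/s

With h₁ = h₂, rearranging Bernoulli gives v₂ = √(v₁² + 2ΔP/ρ).
v₂ = √(2.835² + 2·46780/864.3) = √(8.037 + 108.2) = 10.78 m/s.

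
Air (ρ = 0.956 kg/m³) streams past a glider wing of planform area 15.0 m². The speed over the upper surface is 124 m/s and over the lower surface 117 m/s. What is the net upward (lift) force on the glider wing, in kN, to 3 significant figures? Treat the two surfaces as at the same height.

The faster flow above has the lower pressure; Bernoulli (same height) gives ΔP = ½ρ(v_up² − v_low²).
ΔP = ½·0.956·(124² − 117²) = 806 Pa.
Lift = ΔP · A = 806 × 15.0 = 12100 N.

F ≈ 12.1 kN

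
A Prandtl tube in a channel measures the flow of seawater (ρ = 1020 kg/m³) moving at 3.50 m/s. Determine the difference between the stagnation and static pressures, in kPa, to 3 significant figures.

Bernoulli between the free stream and the stagnation point: ½ρv² = P_stag − P_static.
ΔP = ½·1020·3.50² = 6250 Pa.

ΔP = 6.25 kPa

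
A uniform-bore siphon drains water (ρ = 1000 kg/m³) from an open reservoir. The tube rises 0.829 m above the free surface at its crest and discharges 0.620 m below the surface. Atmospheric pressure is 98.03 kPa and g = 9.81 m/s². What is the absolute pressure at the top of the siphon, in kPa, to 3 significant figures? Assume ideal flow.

83.8 kPa

The outlet speed comes from Torricelli: v = √(2g·0.620) = 3.49 m/s.
Continuity keeps v the same throughout the tube; from surface to crest, P_atm + 0 = P_top + ½ρv² + ρg·h_top.
P_top = 98030 − ½·1000·3.49² − 1000·9.81·0.829 = 83800 Pa.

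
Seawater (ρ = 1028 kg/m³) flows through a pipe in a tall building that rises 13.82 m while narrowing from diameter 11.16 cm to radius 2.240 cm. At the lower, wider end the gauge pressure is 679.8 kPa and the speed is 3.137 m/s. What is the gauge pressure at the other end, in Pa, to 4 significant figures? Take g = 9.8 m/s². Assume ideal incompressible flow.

350900 Pa

The volume flow rate is constant, so v₂ = (A₁/A₂)v₁ = (97.82/15.76)·3.137 = 19.47 m/s.
Energy conservation along the streamline gives P₂ = P₁ − ½ρ(v₂² − v₁²) − ρg(h₂ − h₁).
P₂ = 679800 + ½·1028·(3.137² − 19.47²) − 1028·9.8·(+13.82) = 679800 + (-189700) − (139200) = 350900 Pa.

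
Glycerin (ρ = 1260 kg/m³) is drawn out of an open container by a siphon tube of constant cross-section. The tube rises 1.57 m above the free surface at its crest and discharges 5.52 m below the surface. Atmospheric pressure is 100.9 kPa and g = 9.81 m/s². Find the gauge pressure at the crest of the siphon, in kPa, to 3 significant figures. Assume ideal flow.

The outlet speed comes from Torricelli: v = √(2g·5.52) = 10.4 m/s.
With constant cross-section the crest speed equals v; applying Bernoulli from the surface up to the crest, P_top = P_atm − ½ρv² − ρg·h_top.
P_top = 100900 − ½·1260·10.4² − 1260·9.81·1.57 = 13300 Pa. So P_gauge = P_top − P_atm = -87600 Pa.

P_gauge ≈ -87.6 kPa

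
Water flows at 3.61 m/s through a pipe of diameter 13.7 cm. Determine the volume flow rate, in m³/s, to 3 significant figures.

0.0532 m³/s

Q = A·v = 0.0147 m² × 3.61 m/s = 0.0532 m³/s.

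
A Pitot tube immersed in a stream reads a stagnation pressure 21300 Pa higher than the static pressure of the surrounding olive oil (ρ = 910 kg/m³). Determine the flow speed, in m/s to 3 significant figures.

v ≈ 6.84 m/s

Bernoulli between the free stream and the stagnation point: ½ρv² = P_stag − P_static.
v = √(2ΔP/ρ) = √(2·21300/910) = 6.84 m/s.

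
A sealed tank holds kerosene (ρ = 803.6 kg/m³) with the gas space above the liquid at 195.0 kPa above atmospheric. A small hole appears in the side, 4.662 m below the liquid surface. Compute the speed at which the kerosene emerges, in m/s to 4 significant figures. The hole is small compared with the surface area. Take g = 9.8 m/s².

Take point 1 at the surface (v₁ ≈ 0) and point 2 at the hole (at atmospheric pressure). Bernoulli: P₁ + ρg h = P_atm + ½ρv₂².
With P₁ − P_atm = 195000 Pa, v₂ = √(2gh + 2ΔP/ρ) = √(2·9.8·4.662 + 2·195000/803.6) = 24.01 m/s.

v ≈ 24.01 m/s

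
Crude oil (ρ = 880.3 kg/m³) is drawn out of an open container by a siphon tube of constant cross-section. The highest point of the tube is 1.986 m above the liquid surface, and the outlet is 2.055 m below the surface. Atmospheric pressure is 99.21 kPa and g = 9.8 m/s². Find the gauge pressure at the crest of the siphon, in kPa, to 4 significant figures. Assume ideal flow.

P_gauge ≈ -34.86 kPa

From the surface to the outlet (both open to atmosphere, surface at rest): v = √(2g·h_out) = √(2·9.8·2.055) = 6.346 m/s.
The bore is uniform, so the speed at the crest is the same v. Bernoulli surface→crest: P_atm = P_top + ½ρv² + ρg·h_top.
P_top = 99210 − ½·880.3·6.346² − 880.3·9.8·1.986 = 64350 Pa. So P_gauge = P_top − P_atm = -34860 Pa.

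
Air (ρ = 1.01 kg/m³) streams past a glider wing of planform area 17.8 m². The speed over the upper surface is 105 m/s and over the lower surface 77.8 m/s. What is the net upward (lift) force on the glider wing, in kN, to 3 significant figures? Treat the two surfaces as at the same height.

The faster flow above has the lower pressure; Bernoulli (same height) gives ΔP = ½ρ(v_up² − v_low²).
ΔP = ½·1.01·(105² − 77.8²) = 2510 Pa.
Lift = ΔP · A = 2510 × 17.8 = 44700 N.

F ≈ 44.7 kN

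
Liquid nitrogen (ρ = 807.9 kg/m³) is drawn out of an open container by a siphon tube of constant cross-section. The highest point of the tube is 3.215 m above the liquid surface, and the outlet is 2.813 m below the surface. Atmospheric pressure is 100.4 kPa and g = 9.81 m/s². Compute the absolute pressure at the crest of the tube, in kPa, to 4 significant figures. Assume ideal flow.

P_top = 52.63 kPa

From the surface to the outlet (both open to atmosphere, surface at rest): v = √(2g·h_out) = √(2·9.81·2.813) = 7.429 m/s.
With constant cross-section the crest speed equals v; applying Bernoulli from the surface up to the crest, P_top = P_atm − ½ρv² − ρg·h_top.
P_top = 100400 − ½·807.9·7.429² − 807.9·9.81·3.215 = 52630 Pa.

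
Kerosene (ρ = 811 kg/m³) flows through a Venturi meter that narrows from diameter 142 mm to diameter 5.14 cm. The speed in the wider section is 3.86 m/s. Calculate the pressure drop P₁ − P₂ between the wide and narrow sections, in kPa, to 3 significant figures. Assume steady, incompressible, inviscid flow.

The volume flow rate is constant, so v₂ = (A₁/A₂)v₁ = (158/20.7)·3.86 = 29.5 m/s.
With no height change, Bernoulli's equation is P₁ + ½ρv₁² = P₂ + ½ρv₂².
P₁ − P₂ = ½·811·(29.5² − 3.86²) = ½·811·853 = 346000 Pa.

346 kPa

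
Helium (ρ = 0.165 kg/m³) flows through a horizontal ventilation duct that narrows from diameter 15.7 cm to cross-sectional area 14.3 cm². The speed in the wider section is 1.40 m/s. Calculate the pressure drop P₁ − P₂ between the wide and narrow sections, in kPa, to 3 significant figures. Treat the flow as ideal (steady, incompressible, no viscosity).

ΔP = 0.0295 kPa

By continuity, v₂ = v₁·A₁/A₂ = 1.40·(194/14.3) = 19.0 m/s.
The pipe is horizontal, so Bernoulli reduces to P₁ + ½ρv₁² = P₂ + ½ρv₂².
P₁ − P₂ = ½·0.165·(19.0² − 1.40²) = ½·0.165·357 = 29.5 Pa.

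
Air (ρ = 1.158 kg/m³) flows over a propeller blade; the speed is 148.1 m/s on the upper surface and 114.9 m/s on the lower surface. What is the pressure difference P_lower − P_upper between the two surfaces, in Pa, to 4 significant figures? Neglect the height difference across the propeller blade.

5056 Pa

Bernoulli (same height): P_lower − P_upper = ½ρ(v_upper² − v_lower²).
ΔP = ½·1.158·(148.1² − 114.9²) = 5056 Pa.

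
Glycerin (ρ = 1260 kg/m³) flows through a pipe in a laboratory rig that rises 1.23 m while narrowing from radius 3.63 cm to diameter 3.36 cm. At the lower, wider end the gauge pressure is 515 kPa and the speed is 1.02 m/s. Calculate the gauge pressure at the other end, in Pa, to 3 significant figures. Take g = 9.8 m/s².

By continuity, v₂ = v₁·A₁/A₂ = 1.02·(41.4/8.87) = 4.76 m/s.
Energy conservation along the streamline gives P₂ = P₁ − ½ρ(v₂² − v₁²) − ρg(h₂ − h₁).
P₂ = 515000 + ½·1260·(1.02² − 4.76²) − 1260·9.8·(+1.23) = 515000 + (-13600) − (15200) = 486000 Pa.

P₂ = 486000 Pa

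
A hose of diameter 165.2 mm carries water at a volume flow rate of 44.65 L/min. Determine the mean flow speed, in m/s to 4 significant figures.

Q = 44.65 L/min = 0.0007442 m³/s.
v = Q/A = 0.0007442 / 0.02143 = 0.03472 m/s.

v ≈ 0.03472 m/s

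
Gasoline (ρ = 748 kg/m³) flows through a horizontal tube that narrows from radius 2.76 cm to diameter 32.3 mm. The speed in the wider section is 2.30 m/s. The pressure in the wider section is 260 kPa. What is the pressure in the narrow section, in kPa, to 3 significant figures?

By continuity, v₂ = v₁·A₁/A₂ = 2.30·(23.9/8.19) = 6.72 m/s.
With no height change, Bernoulli's equation is P₁ + ½ρv₁² = P₂ + ½ρv₂².
P₂ = P₁ − ½ρ(v₂² − v₁²) = 260000 − ½·748·(6.72² − 2.30²) = 260000 − 14900 = 245000 Pa.

245 kPa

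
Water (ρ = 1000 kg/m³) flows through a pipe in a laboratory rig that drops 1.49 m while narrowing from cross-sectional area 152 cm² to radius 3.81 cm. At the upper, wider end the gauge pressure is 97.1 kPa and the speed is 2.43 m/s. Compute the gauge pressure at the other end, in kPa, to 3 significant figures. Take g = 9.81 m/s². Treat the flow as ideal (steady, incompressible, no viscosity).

Continuity gives A₁v₁ = A₂v₂, so v₂ = (152 cm²)/(45.6 cm²) × 2.43 m/s = 8.10 m/s.
Bernoulli: P₁ + ½ρv₁² + ρg h₁ = P₂ + ½ρv₂² + ρg h₂, so P₂ = P₁ + ½ρ(v₁² − v₂²) − ρg(h₂ − h₁).
P₂ = 97100 + ½·1000·(2.43² − 8.10²) − 1000·9.81·(−1.49) = 97100 + (-29800) − (-14600) = 81900 Pa.

P₂ = 81.9 kPa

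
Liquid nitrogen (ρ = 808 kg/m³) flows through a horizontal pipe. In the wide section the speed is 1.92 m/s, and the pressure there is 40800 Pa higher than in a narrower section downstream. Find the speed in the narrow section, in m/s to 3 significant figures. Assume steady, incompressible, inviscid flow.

v₂ ≈ 10.2 m/s

Along the level pipe P + ½ρv² is conserved, hence v₂² = v₁² + 2(P₁ − P₂)/ρ.
v₂ = √(1.92² + 2·40800/808) = √(3.69 + 101) = 10.2 m/s.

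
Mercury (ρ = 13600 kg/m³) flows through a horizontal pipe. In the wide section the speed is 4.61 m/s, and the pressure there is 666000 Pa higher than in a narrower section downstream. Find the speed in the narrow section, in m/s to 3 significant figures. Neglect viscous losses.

Horizontal Bernoulli: P₁ + ½ρv₁² = P₂ + ½ρv₂², so v₂² = v₁² + 2(P₁ − P₂)/ρ.
v₂ = √(4.61² + 2·666000/13600) = √(21.3 + 97.9) = 10.9 m/s.

v₂ ≈ 10.9 m/s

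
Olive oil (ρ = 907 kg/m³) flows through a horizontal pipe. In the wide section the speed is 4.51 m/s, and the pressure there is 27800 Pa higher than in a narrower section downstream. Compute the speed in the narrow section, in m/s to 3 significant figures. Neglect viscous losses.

v₂ ≈ 9.04 m/s

Horizontal Bernoulli: P₁ + ½ρv₁² = P₂ + ½ρv₂², so v₂² = v₁² + 2(P₁ − P₂)/ρ.
v₂ = √(4.51² + 2·27800/907) = √(20.3 + 61.3) = 9.04 m/s.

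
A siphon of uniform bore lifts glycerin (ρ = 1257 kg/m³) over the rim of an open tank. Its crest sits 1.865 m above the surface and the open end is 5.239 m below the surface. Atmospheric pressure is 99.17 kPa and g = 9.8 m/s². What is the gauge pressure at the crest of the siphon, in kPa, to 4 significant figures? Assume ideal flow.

Bernoulli surface→outlet gives ½v² = g·h_out, so v = √(2·9.8·5.239) = 10.13 m/s.
The bore is uniform, so the speed at the crest is the same v. Bernoulli surface→crest: P_atm = P_top + ½ρv² + ρg·h_top.
P_top = 99170 − ½·1257·10.13² − 1257·9.8·1.865 = 11660 Pa. So P_gauge = P_top − P_atm = -87510 Pa.

P_gauge ≈ -87.51 kPa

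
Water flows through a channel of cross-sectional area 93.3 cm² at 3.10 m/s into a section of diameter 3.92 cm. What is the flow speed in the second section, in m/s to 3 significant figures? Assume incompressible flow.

The volume flow rate is constant, so v₂ = (A₁/A₂)v₁ = (93.3/12.1)·3.10 = 24.0 m/s.

v₂ ≈ 24.0 m/s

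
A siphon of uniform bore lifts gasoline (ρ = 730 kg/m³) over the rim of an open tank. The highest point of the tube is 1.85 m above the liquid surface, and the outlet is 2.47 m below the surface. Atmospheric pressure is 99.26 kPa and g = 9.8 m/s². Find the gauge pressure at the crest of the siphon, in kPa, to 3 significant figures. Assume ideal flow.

Bernoulli surface→outlet gives ½v² = g·h_out, so v = √(2·9.8·2.47) = 6.96 m/s.
With constant cross-section the crest speed equals v; applying Bernoulli from the surface up to the crest, P_top = P_atm − ½ρv² − ρg·h_top.
P_top = 99260 − ½·730·6.96² − 730·9.8·1.85 = 68400 Pa. So P_gauge = P_top − P_atm = -30900 Pa.

P_gauge ≈ -30.9 kPa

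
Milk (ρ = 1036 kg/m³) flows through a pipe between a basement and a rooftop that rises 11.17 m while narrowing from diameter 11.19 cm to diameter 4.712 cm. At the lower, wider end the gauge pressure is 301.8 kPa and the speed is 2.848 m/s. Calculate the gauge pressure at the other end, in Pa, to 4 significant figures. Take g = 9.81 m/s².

Continuity gives A₁v₁ = A₂v₂, so v₂ = (98.34 cm²)/(17.44 cm²) × 2.848 m/s = 16.06 m/s.
Energy conservation along the streamline gives P₂ = P₁ − ½ρ(v₂² − v₁²) − ρg(h₂ − h₁).
P₂ = 301800 + ½·1036·(2.848² − 16.06²) − 1036·9.81·(+11.17) = 301800 + (-129400) − (113500) = 58850 Pa.

P₂ ≈ 58850 Pa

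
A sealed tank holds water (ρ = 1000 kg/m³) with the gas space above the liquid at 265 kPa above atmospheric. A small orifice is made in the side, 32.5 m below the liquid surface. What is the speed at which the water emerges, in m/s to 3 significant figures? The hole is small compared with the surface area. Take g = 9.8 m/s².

34.2 m/s

Take point 1 at the surface (v₁ ≈ 0) and point 2 at the hole (at atmospheric pressure). Bernoulli: P₁ + ρg h = P_atm + ½ρv₂².
With P₁ − P_atm = 265000 Pa, v₂ = √(2gh + 2ΔP/ρ) = √(2·9.8·32.5 + 2·265000/1000) = 34.2 m/s.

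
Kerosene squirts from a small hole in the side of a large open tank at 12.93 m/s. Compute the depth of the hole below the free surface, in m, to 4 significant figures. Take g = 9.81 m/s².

Torricelli: v = √(2gh), so h = v²/(2g).
h = 12.93²/(2·9.81) = 167.2/19.62 = 8.521 m.

8.521 m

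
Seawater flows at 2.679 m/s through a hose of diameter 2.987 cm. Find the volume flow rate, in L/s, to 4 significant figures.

Q = A·v = 0.0007007 m² × 2.679 m/s = 0.001877 m³/s.
Converting: 0.001877 m³/s × 1000 = 1.877 L/s.

1.877 L/s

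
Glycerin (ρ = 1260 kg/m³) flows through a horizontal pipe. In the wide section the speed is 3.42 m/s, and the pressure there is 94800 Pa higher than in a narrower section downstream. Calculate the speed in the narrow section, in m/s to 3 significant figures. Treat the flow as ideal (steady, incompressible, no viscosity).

v₂ ≈ 12.7 m/s

Horizontal Bernoulli: P₁ + ½ρv₁² = P₂ + ½ρv₂², so v₂² = v₁² + 2(P₁ − P₂)/ρ.
v₂ = √(3.42² + 2·94800/1260) = √(11.7 + 150) = 12.7 m/s.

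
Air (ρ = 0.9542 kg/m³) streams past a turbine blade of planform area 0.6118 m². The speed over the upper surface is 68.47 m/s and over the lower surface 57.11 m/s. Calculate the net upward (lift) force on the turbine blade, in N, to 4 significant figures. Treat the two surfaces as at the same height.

The faster flow above has the lower pressure; Bernoulli (same height) gives ΔP = ½ρ(v_up² − v_low²).
ΔP = ½·0.9542·(68.47² − 57.11²) = 680.6 Pa.
Lift = ΔP · A = 680.6 × 0.6118 = 416.4 N.

F ≈ 416.4 N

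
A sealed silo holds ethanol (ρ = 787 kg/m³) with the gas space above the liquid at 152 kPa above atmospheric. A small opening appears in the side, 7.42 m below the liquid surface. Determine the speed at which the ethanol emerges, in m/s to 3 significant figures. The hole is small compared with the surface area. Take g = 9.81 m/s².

23.1 m/s

Take point 1 at the surface (v₁ ≈ 0) and point 2 at the hole (at atmospheric pressure). Bernoulli: P₁ + ρg h = P_atm + ½ρv₂².
With P₁ − P_atm = 152000 Pa, v₂ = √(2gh + 2ΔP/ρ) = √(2·9.81·7.42 + 2·152000/787) = 23.1 m/s.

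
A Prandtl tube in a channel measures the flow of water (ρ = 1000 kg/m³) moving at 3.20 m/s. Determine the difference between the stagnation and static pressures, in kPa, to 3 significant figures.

5.12 kPa

At the stagnation point the flow is brought to rest, so Bernoulli gives P_stag − P_static = ½ρv².
ΔP = ½·1000·3.20² = 5120 Pa.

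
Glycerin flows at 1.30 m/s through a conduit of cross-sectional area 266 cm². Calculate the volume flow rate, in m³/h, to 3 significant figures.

Q = A·v = 0.0266 m² × 1.30 m/s = 0.0346 m³/s.
Converting: 0.0346 m³/s × 3600 = 124 m³/h.

124 m³/h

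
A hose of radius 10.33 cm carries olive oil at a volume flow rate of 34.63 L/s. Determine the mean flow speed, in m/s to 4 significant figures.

v ≈ 1.033 m/s

Q = 34.63 L/s = 0.03463 m³/s.
v = Q/A = 0.03463 / 0.03352 = 1.033 m/s.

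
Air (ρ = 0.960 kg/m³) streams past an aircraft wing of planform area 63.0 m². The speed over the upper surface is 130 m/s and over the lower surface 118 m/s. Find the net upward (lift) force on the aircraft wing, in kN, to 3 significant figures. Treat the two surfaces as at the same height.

The faster flow above has the lower pressure; Bernoulli (same height) gives ΔP = ½ρ(v_up² − v_low²).
ΔP = ½·0.960·(130² − 118²) = 1430 Pa.
Lift = ΔP · A = 1430 × 63.0 = 90000 N.

F ≈ 90.0 kN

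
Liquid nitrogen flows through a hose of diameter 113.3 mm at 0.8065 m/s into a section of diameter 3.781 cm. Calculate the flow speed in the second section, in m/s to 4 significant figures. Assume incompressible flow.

v₂ ≈ 7.242 m/s

By continuity, v₂ = v₁·A₁/A₂ = 0.8065·(100.8/11.23) = 7.242 m/s.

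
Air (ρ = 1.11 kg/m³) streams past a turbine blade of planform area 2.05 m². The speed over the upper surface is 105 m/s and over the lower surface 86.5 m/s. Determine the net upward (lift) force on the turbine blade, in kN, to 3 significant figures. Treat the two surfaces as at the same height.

F ≈ 4.03 kN

From P + ½ρv² = const at equal height, P_low − P_up = ½ρ(v_up² − v_low²).
ΔP = ½·1.11·(105² − 86.5²) = 1970 Pa.
Lift = ΔP · A = 1970 × 2.05 = 4030 N.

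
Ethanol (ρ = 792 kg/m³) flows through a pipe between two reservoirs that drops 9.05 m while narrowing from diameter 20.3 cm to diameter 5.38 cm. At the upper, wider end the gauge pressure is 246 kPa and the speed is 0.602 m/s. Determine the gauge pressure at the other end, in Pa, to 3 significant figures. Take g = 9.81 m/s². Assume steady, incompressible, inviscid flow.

By continuity, v₂ = v₁·A₁/A₂ = 0.602·(324/22.7) = 8.57 m/s.
Applying Bernoulli between the two ends and solving for P₂: P₂ = P₁ + ½ρ(v₁² − v₂²) − ρgΔh.
P₂ = 246000 + ½·792·(0.602² − 8.57²) − 792·9.81·(−9.05) = 246000 + (-28900) − (-70300) = 287000 Pa.

P₂ ≈ 287000 Pa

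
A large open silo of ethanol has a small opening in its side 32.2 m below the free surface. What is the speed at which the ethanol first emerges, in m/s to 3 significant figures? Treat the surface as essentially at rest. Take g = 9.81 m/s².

v ≈ 25.1 m/s

With the surface at rest and both surface and jet at atmospheric pressure, Bernoulli gives ρg h = ½ρv², so v = √(2gh) = √(2·9.81·32.2) = 25.1 m/s.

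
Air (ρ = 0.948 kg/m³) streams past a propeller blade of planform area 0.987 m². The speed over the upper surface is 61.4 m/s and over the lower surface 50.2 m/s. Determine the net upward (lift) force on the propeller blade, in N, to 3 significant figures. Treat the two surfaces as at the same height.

From P + ½ρv² = const at equal height, P_low − P_up = ½ρ(v_up² − v_low²).
ΔP = ½·0.948·(61.4² − 50.2²) = 592 Pa.
Lift = ΔP · A = 592 × 0.987 = 585 N.

585 N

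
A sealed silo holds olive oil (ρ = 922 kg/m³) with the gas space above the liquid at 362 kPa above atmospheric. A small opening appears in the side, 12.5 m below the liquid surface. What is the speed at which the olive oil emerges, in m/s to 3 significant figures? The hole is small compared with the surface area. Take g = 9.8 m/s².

Take point 1 at the surface (v₁ ≈ 0) and point 2 at the hole (at atmospheric pressure). Bernoulli: P₁ + ρg h = P_atm + ½ρv₂².
With P₁ − P_atm = 362000 Pa, v₂ = √(2gh + 2ΔP/ρ) = √(2·9.8·12.5 + 2·362000/922) = 32.1 m/s.

v ≈ 32.1 m/s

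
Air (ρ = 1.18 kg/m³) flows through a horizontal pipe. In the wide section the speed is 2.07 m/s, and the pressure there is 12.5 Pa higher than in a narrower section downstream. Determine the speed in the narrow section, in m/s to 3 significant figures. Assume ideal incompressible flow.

Along the level pipe P + ½ρv² is conserved, hence v₂² = v₁² + 2(P₁ − P₂)/ρ.
v₂ = √(2.07² + 2·12.5/1.18) = √(4.28 + 21.2) = 5.05 m/s.

5.05 m/s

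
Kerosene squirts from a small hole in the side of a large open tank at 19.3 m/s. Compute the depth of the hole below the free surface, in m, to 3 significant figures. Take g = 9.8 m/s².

Torricelli: v = √(2gh), so h = v²/(2g).
h = 19.3²/(2·9.8) = 372/19.60 = 19.0 m.

19.0 m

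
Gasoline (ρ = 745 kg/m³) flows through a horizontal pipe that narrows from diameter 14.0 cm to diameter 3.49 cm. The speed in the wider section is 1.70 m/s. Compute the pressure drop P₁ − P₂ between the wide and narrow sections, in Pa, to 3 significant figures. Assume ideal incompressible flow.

Continuity gives A₁v₁ = A₂v₂, so v₂ = (154 cm²)/(9.57 cm²) × 1.70 m/s = 27.4 m/s.
The pipe is horizontal, so Bernoulli reduces to P₁ + ½ρv₁² = P₂ + ½ρv₂².
P₁ − P₂ = ½·745·(27.4² − 1.70²) = ½·745·745 = 278000 Pa.

278000 Pa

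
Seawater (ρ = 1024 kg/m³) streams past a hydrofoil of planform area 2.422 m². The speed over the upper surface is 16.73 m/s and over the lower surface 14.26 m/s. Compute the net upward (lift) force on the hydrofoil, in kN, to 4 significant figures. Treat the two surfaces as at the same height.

With equal heights on the two surfaces, Bernoulli gives P_lower − P_upper = ½ρ(v_upper² − v_lower²).
ΔP = ½·1024·(16.73² − 14.26²) = 39190 Pa.
Lift = ΔP · A = 39190 × 2.422 = 94920 N.

F ≈ 94.92 kN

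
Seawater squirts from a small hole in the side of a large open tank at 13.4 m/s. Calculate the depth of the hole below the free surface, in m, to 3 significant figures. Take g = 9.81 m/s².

Inverting v = √(2gh) gives h = v² / 2g.
h = 13.4²/(2·9.81) = 180/19.62 = 9.15 m.

h = 9.15 m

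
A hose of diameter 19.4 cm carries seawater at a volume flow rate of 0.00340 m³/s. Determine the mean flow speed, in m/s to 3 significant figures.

Q = 0.00340 m³/s = 0.00340 m³/s.
v = Q/A = 0.00340 / 0.0296 = 0.115 m/s.

v ≈ 0.115 m/s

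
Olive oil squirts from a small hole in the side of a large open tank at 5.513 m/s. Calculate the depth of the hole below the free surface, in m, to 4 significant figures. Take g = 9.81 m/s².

For a small hole in a large open tank, ½v² = gh, giving h = v²/(2g).
h = 5.513²/(2·9.81) = 30.39/19.62 = 1.549 m.

1.549 m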